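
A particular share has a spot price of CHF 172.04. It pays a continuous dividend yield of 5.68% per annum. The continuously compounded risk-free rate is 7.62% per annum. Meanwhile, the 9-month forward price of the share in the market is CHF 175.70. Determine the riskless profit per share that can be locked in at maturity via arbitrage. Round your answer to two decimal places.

CHF 1.14 per share

Fair forward: F* = S·e^(carry·T), with carry = (r − q) = 0.0762 − 0.0568 = 0.0194
F* = 172.04 · e^(0.0194 × 9/12) = 172.04 · e^0.014550 = 172.04 × 1.014656 = CHF 174.5614
Market CHF 175.70 > fair CHF 174.5614: forward overpriced → cash-and-carry (buy spot, short the forward).
At maturity, profit = |F_mkt − F*| = |175.70 − 174.5614| = CHF 1.14 per share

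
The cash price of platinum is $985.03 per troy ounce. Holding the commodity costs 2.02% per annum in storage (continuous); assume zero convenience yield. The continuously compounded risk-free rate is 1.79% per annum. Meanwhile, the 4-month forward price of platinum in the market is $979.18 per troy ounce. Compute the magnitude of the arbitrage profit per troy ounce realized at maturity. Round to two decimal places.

Fair forward: F* = S·e^(carry·T), with carry = (r + u) = 0.0179 + 0.0202 = 0.0381
F* = 985.03 · e^(0.0381 × 4/12) = 985.03 · e^0.012700 = 985.03 × 1.012781 = $997.6197
Market $979.18 < fair $997.6197: forward underpriced → reverse cash-and-carry (short spot, go long the forward).
At maturity, profit = |F_mkt − F*| = |979.18 − 997.6197| = $18.44 per troy ounce

$18.44 per troy ounce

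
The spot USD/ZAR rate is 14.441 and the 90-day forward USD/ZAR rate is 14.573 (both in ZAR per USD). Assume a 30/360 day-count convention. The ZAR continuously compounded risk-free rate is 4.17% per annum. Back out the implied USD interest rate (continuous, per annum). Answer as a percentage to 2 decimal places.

F = S·e^((r_ZAR − r_USD)T) ⇒ r_USD = r_ZAR − ln(F/S)/T
ln(14.573/14.441) = 0.009099; /(90/360) = 0.036396
r_USD = 0.0417 − 0.036396 = 0.005304
r_USD = 0.53%

0.53%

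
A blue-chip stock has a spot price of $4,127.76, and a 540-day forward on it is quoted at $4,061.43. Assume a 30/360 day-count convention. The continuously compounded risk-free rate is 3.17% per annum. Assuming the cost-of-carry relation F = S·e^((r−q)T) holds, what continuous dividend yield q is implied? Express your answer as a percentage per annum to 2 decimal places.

4.25%

From F = S·e^((r−q)T): (r − q) = ln(F/S)/T
ln(4061.43/4127.76) = ln(0.983931) = -0.016200
(r − q) = -0.016200 / (540/360) = -0.010800
q = r − ln(F/S)/T = 0.0317 + 0.010800 = 0.042500
q = 4.25%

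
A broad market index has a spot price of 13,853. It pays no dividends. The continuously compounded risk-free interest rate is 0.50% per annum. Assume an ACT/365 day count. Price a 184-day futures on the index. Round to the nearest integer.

F = S·e^(rT) = 13853 · e^(0.0050 × 184/365)
= 13853 · e^0.002521 = 13853 × 1.002524
F = 13,888

13,888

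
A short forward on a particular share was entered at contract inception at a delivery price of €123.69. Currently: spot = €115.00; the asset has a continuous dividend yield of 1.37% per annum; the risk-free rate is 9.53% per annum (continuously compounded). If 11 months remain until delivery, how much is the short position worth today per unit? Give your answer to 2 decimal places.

Current fair forward for the remaining 11 months: F = S·e^((r − q)·T), (r − q) = 0.0953 − 0.0137 = 0.0816
F = 115.00 · e^(0.0816 × 11/12) = 115.00 × 1.077669 = 123.9319
Value of long forward = (F − K)·e^(−rT) = (123.9319 − 123.69) · e^(−0.0953·11/12)
= 0.2419 × 0.916349 = 0.22
Short position value = −(long value) = -€0.22

-€0.22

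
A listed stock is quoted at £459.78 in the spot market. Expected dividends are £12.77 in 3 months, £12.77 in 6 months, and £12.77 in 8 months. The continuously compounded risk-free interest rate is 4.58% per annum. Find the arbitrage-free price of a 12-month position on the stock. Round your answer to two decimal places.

PV(dividends) I = 12.77·e^(−0.0458·3/12) + 12.77·e^(−0.0458·6/12) + 12.77·e^(−0.0458·8/12)
I = 12.6246 + 12.4809 + 12.3860 = 37.4915
F = (S − I)·e^(rT) = (459.78 − 37.4915) · e^(0.0458·12/12)
= 422.2885 · e^0.045800 = 422.2885 × 1.046865 = £442.08

£442.08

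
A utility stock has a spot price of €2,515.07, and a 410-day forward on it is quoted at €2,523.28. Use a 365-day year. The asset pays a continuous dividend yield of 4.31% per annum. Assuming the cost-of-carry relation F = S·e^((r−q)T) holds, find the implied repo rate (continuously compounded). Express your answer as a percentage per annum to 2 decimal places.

From F = S·e^((r−q)T): (r − q) = ln(F/S)/T
ln(2523.28/2515.07) = ln(1.003264) = 0.003259
(r − q) = 0.003259 / (410/365) = 0.002901
r = ln(F/S)/T + q = 0.002901 + 0.0431 = 0.046001
r = 4.60%

4.60%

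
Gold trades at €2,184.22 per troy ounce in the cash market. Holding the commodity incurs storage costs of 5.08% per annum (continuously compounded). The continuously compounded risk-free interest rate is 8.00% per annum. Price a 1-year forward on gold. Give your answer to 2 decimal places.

€2,489.44 per troy ounce

Net carry = r + u − y = 0.0800 + 0.0508 − 0.0000 = 0.1308
F = S·e^((r+u−y)T) = 2184.22 · e^(0.1308 × 1) = 2184.22 · e^0.13080000
= 2184.22 × 1.13973981 = €2,489.44 per troy ounce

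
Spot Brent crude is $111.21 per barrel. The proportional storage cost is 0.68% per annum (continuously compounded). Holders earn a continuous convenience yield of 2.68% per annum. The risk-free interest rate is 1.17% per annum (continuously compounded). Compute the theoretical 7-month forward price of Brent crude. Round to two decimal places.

Net carry = r + u − y = 0.0117 + 0.0068 − 0.0268 = -0.0083
F = S·e^((r+u−y)T) = 111.21 · e^(-0.0083 × 7/12) = 111.21 · e^-0.004842
= 111.21 × 0.995170 = $110.67 per barrel

$110.67 per barrel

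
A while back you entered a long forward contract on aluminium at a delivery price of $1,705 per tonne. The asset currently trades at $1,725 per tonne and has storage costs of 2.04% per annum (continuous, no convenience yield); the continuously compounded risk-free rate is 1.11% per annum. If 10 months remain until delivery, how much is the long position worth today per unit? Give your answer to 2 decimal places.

$65.27 per tonne

Current fair forward for the remaining 10 months: F = S·e^((r + u)·T), (r + u) = 0.0111 + 0.0204 = 0.0315
F = 1725 · e^(0.0315 × 10/12) = 1725 × 1.02659757 = 1770.8808
Value of long forward = (F − K)·e^(−rT) = (1770.8808 − 1705) · e^(−0.0111·10/12)
= 65.8808 × 0.99079265 = 65.27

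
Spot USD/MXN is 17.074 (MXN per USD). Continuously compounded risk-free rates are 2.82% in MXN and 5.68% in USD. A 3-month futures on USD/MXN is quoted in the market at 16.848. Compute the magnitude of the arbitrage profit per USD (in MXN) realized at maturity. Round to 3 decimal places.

Fair futures: F* = S·e^(carry·T), with carry = (r_MXN − r_USD) = 0.0282 − 0.0568 = -0.0286
F* = 17.074 · e^(-0.0286 × 3/12) = 17.074 · e^-0.007150 = 17.074 × 0.992876 = 16.9524
Market 16.848 < fair 16.9524: forward underpriced → reverse cash-and-carry (short spot, go long the forward).
At maturity, profit = |F_mkt − F*| = |16.848 − 16.9524| = 0.104 per USD (in MXN)

0.104 per USD (in MXN)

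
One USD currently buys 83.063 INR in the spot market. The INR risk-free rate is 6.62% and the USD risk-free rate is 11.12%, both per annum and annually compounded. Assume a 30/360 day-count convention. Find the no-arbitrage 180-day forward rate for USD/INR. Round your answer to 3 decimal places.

81.364

By covered interest parity, F = S · (1+r_INR)^T / (1+r_USD)^T
= 83.063 × 1.032570 / 1.054135 = 83.063 × 0.979542
F = 81.364 INR per USD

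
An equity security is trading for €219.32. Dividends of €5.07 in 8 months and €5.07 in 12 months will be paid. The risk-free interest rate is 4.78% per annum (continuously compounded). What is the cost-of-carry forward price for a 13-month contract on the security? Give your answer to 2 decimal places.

€220.71

PV(dividends) I = 5.07·e^(−0.0478·8/12) + 5.07·e^(−0.0478·12/12)
I = 4.9110 + 4.8334 = 9.7444
F = (S − I)·e^(rT) = (219.32 − 9.7444) · e^(0.0478·13/12)
= 209.5756 · e^0.051783 = 209.5756 × 1.053147 = €220.71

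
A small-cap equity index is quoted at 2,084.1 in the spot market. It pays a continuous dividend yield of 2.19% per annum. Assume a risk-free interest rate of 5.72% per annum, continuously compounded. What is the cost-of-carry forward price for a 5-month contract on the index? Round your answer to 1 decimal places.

F = S·e^((r − q)T) = 2084.1 · e^((0.0572 − 0.0219) × 5/12)
= 2084.1 · e^0.014708 = 2084.1 × 1.014817
F = 2,115.0

2,115.0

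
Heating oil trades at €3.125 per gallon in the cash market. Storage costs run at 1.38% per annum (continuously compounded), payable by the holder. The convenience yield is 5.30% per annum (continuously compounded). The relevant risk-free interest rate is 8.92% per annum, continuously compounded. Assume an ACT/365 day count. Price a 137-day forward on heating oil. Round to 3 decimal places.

Net carry = r + u − y = 0.0892 + 0.0138 − 0.0530 = 0.0500
F = S·e^((r+u−y)T) = 3.125 · e^(0.0500 × 137/365) = 3.125 · e^0.018767
= 3.125 × 1.018944 = €3.184 per gallon

€3.184 per gallon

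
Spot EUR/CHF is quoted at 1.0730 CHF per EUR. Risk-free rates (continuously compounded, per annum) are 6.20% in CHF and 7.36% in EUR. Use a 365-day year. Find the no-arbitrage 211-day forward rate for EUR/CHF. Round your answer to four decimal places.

1.0658

F = S·e^((r_CHF − r_EUR)T) = 1.0730 · e^((0.0620 − 0.0736) × 211/365)
= 1.0730 · e^-0.006706 = 1.0730 × 0.993316
F = 1.0658 CHF per EUR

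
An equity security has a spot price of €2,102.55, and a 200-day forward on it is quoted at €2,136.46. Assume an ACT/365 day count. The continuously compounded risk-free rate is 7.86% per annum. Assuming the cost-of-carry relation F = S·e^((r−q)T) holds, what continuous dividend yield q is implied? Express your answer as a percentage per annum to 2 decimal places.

From F = S·e^((r−q)T): (r − q) = ln(F/S)/T
ln(2136.46/2102.55) = ln(1.016128) = 0.015999
(r − q) = 0.015999 / (200/365) = 0.029198
q = r − ln(F/S)/T = 0.0786 − 0.029198 = 0.049402
q = 4.94%

4.94%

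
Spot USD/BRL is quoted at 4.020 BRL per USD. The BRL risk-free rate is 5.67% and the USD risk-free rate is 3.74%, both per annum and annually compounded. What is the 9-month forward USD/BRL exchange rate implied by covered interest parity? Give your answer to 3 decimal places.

4.076

By covered interest parity, F = S · (1+r_BRL)^T / (1+r_USD)^T
= 4.020 × 1.042231 / 1.027921 = 4.020 × 1.013921
F = 4.076 BRL per USD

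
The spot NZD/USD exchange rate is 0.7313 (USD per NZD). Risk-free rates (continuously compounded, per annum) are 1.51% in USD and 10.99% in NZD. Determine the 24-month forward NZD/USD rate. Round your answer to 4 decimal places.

0.6050

F = S·e^((r_USD − r_NZD)T) = 0.7313 · e^((0.0151 − 0.1099) × 24/12)
= 0.7313 · e^-0.189600 = 0.7313 × 0.827290
F = 0.6050 USD per NZD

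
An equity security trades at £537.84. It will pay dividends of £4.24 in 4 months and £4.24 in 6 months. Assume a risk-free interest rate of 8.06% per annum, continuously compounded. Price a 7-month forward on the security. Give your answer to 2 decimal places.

PV(dividends) I = 4.24·e^(−0.0806·4/12) + 4.24·e^(−0.0806·6/12)
I = 4.1276 + 4.0725 = 8.2001
F = (S − I)·e^(rT) = (537.84 − 8.2001) · e^(0.0806·7/12)
= 529.6399 · e^0.047017 = 529.6399 × 1.048140 = £555.14

£555.14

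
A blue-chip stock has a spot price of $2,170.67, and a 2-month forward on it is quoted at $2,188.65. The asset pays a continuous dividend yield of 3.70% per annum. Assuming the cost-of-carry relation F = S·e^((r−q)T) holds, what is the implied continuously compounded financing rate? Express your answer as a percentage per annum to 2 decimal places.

From F = S·e^((r−q)T): (r − q) = ln(F/S)/T
ln(2188.65/2170.67) = ln(1.008283) = 0.008249
(r − q) = 0.008249 / (2/12) = 0.049494
r = ln(F/S)/T + q = 0.049494 + 0.0370 = 0.086494
r = 8.65%

8.65%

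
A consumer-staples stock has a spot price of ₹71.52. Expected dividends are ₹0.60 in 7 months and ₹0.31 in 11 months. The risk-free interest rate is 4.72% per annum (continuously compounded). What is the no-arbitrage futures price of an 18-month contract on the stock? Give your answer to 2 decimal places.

₹75.82

PV(dividends) I = 0.60·e^(−0.0472·7/12) + 0.31·e^(−0.0472·11/12)
I = 0.5837 + 0.2969 = 0.8806
F = (S − I)·e^(rT) = (71.52 − 0.8806) · e^(0.0472·18/12)
= 70.6394 · e^0.070800 = 70.6394 × 1.073367 = ₹75.82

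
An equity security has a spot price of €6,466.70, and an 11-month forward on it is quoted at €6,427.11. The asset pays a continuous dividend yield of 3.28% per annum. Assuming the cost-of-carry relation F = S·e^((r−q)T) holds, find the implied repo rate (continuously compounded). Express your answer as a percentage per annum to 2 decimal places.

From F = S·e^((r−q)T): (r − q) = ln(F/S)/T
ln(6427.11/6466.70) = ln(0.993878) = -0.006141
(r − q) = -0.006141 / (11/12) = -0.006699
r = ln(F/S)/T + q = -0.006699 + 0.0328 = 0.026101
r = 2.61%

2.61%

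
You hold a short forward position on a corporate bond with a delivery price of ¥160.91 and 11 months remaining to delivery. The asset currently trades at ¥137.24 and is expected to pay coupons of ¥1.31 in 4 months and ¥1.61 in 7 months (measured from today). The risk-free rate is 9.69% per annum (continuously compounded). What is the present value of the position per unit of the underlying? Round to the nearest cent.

¥12.78

PV(remaining coupons) I = 1.31·e^(−0.0969·4/12) + 1.61·e^(−0.0969·7/12) = 2.7899
Current forward F = (S − I)·e^(rT) = (137.24 − 2.7899)·e^(0.0969·11/12) = 134.4501 × 1.092889 = 146.9390
Value (long) = (F − K)·e^(−rT) = (146.9390 − 160.91) × 0.915006 = -12.7835
Short position value = −(long value) = ¥12.78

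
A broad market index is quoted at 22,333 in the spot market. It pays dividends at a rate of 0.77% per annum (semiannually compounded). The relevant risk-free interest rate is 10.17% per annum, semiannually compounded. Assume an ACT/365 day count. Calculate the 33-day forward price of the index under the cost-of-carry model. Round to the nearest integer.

22,519

F = S · (1+r/2)^(2T) / (1+q/2)^(2T)
= 22333 × 1.009009 / 1.000695 = 22333 × 1.008308
F = 22,519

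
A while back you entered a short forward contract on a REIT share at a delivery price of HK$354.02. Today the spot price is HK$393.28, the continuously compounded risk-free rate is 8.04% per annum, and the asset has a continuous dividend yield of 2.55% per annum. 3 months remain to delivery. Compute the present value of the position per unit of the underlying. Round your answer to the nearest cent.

-HK$43.81

Current fair forward for the remaining 3 months: F = S·e^((r − q)·T), (r − q) = 0.0804 − 0.0255 = 0.0549
F = 393.28 · e^(0.0549 × 3/12) = 393.28 × 1.013820 = 398.7151
Value of long forward = (F − K)·e^(−rT) = (398.7151 − 354.02) · e^(−0.0804·3/12)
= 44.6951 × 0.980101 = 43.81
Short position value = −(long value) = -HK$43.81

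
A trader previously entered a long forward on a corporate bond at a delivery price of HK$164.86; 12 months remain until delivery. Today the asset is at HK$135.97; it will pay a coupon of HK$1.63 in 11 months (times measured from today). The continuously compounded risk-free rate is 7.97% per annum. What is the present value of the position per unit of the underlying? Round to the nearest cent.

-HK$17.78

PV(remaining coupons) I = 1.63·e^(−0.0797·11/12) = 1.5152
Current forward F = (S − I)·e^(rT) = (135.97 − 1.5152)·e^(0.0797·12/12) = 134.4548 × 1.082962 = 145.6094
Value (long) = (F − K)·e^(−rT) = (145.6094 − 164.86) × 0.923393 = -17.7759
Value = -HK$17.78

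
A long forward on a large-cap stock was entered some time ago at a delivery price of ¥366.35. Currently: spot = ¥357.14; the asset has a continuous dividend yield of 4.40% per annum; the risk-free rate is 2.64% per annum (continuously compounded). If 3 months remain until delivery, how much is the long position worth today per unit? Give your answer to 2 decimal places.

-¥10.71

Current fair forward for the remaining 3 months: F = S·e^((r − q)·T), (r − q) = 0.0264 − 0.0440 = -0.0176
F = 357.14 · e^(-0.0176 × 3/12) = 357.14 × 0.995610 = 355.5722
Value of long forward = (F − K)·e^(−rT) = (355.5722 − 366.35) · e^(−0.0264·3/12)
= -10.7778 × 0.993422 = -10.71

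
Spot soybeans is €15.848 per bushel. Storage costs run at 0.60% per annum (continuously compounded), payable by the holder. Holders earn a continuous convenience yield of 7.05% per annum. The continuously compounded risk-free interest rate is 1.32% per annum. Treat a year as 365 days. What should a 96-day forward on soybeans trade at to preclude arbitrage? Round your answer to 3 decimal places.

€15.636 per bushel

Net carry = r + u − y = 0.0132 + 0.0060 − 0.0705 = -0.0513
F = S·e^((r+u−y)T) = 15.848 · e^(-0.0513 × 96/365) = 15.848 · e^-0.013493
= 15.848 × 0.986598 = €15.636 per bushel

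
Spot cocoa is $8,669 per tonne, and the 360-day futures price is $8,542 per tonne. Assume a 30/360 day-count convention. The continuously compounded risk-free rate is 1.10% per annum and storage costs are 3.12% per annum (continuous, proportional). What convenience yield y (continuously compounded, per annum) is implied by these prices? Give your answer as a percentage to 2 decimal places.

F = S·e^((r+u−y)T) ⇒ (r+u−y) = ln(F/S)/T
ln(8542/8669) = -0.014758; /T ⇒ -0.014758
y = r + u − ln(F/S)/T = 0.0110 + 0.0312 + 0.014758 = 0.056958
y = 5.70%

5.70%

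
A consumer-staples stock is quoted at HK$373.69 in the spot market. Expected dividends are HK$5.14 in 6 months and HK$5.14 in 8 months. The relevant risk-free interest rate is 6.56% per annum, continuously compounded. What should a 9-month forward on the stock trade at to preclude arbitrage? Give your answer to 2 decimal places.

PV(dividends) I = 5.14·e^(−0.0656·6/12) + 5.14·e^(−0.0656·8/12)
I = 4.9741 + 4.9201 = 9.8942
F = (S − I)·e^(rT) = (373.69 − 9.8942) · e^(0.0656·9/12)
= 363.7958 · e^0.049200 = 363.7958 × 1.050430 = HK$382.14

HK$382.14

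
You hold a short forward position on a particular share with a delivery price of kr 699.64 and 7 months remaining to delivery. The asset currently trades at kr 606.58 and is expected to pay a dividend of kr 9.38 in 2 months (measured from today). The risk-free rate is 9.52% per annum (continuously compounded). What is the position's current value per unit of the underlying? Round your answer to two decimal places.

kr 64.50

PV(remaining dividends) I = 9.38·e^(−0.0952·2/12) = 9.2323
Current forward F = (S − I)·e^(rT) = (606.58 − 9.2323)·e^(0.0952·7/12) = 597.3477 × 1.057104 = 631.4586
Value (long) = (F − K)·e^(−rT) = (631.4586 − 699.64) × 0.945980 = -64.4982
Short position value = −(long value) = kr 64.50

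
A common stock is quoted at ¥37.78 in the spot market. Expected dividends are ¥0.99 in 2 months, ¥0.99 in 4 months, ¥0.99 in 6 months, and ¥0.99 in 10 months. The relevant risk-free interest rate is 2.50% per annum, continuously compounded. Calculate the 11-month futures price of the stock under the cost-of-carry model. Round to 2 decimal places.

¥34.65

PV(dividends) I = 0.99·e^(−0.0250·2/12) + 0.99·e^(−0.0250·4/12) + 0.99·e^(−0.0250·6/12) + 0.99·e^(−0.0250·10/12)
I = 0.9859 + 0.9818 + 0.9777 + 0.9696 = 3.9150
F = (S − I)·e^(rT) = (37.78 − 3.9150) · e^(0.0250·11/12)
= 33.8650 · e^0.022917 = 33.8650 × 1.023182 = ¥34.65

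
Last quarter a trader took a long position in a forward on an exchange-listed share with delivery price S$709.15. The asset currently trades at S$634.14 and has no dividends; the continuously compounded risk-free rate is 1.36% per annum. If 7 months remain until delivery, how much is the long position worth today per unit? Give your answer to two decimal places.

-S$69.41

Current fair forward for the remaining 7 months: F = S·e^(r·T), r = 0.0136
F = 634.14 · e^(0.0136 × 7/12) = 634.14 × 1.007965 = 639.1909
Value of long forward = (F − K)·e^(−rT) = (639.1909 − 709.15) · e^(−0.0136·7/12)
= -69.9591 × 0.992098 = -69.41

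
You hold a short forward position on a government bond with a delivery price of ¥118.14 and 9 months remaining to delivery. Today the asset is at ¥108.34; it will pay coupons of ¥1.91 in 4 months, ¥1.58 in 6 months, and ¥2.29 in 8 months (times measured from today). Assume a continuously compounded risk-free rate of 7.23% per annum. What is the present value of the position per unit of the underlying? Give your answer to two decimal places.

PV(remaining coupons) I = 1.91·e^(−0.0723·4/12) + 1.58·e^(−0.0723·6/12) + 2.29·e^(−0.0723·8/12) = 5.5707
Current forward F = (S − I)·e^(rT) = (108.34 − 5.5707)·e^(0.0723·9/12) = 102.7693 × 1.055722 = 108.4958
Value (long) = (F − K)·e^(−rT) = (108.4958 − 118.14) × 0.947219 = -9.1352
Short position value = −(long value) = ¥9.14

¥9.14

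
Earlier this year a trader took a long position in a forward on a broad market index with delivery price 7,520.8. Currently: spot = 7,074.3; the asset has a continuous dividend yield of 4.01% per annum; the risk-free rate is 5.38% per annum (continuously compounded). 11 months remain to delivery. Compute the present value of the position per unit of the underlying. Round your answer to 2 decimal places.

Current fair forward for the remaining 11 months: F = S·e^((r − q)·T), (r − q) = 0.0538 − 0.0401 = 0.0137
F = 7074.3 · e^(0.0137 × 11/12) = 7074.3 × 1.01263752 = 7163.7016
Value of long forward = (F − K)·e^(−rT) = (7163.7016 − 7520.8) · e^(−0.0538·11/12)
= -357.0984 × 0.95187965 = -339.91

-339.91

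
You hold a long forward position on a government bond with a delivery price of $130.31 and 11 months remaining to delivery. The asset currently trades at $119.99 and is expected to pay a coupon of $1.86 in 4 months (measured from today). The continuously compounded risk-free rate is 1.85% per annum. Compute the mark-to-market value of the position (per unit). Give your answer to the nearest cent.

PV(remaining coupons) I = 1.86·e^(−0.0185·4/12) = 1.8486
Current forward F = (S − I)·e^(rT) = (119.99 − 1.8486)·e^(0.0185·11/12) = 118.1414 × 1.017103 = 120.1620
Value (long) = (F − K)·e^(−rT) = (120.1620 − 130.31) × 0.983185 = -9.9774
Value = -$9.98

-$9.98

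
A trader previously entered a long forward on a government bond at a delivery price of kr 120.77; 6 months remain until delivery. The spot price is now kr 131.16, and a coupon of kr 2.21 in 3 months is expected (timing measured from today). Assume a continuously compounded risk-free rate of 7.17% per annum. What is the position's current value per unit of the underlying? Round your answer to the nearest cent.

PV(remaining coupons) I = 2.21·e^(−0.0717·3/12) = 2.1707
Current forward F = (S − I)·e^(rT) = (131.16 − 2.1707)·e^(0.0717·6/12) = 128.9893 × 1.036500 = 133.6974
Value (long) = (F − K)·e^(−rT) = (133.6974 − 120.77) × 0.964785 = 12.4722
Value = kr 12.47

kr 12.47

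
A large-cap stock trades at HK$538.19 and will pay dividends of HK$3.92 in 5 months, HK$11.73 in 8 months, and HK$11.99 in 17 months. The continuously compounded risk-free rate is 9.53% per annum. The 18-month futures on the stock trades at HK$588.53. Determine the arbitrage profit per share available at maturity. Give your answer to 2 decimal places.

HK$3.23 per share

PV(dividends) I = 3.92·e^(−0.0953·5/12) + 11.73·e^(−0.0953·8/12) + 11.99·e^(−0.0953·17/12) = 25.2511
Fair futures F* = (S − I)·e^(rT) = (538.19 − 25.2511)·e^0.142950 = 512.9389 × 1.153672 = 591.7632
Market HK$588.53 < fair 591.7632: forward underpriced → reverse cash-and-carry (short the stock, invest proceeds at r, pay the dividends, go long the forward).
Profit at T = |F_mkt − F*| = |588.53 − 591.7632| = HK$3.23 per share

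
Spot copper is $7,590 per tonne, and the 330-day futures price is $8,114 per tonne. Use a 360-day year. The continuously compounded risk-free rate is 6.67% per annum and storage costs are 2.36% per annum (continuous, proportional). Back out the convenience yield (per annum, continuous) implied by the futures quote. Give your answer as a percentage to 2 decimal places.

1.75%

F = S·e^((r+u−y)T) ⇒ (r+u−y) = ln(F/S)/T
ln(8114/7590) = 0.066759; /T ⇒ 0.072828
y = r + u − ln(F/S)/T = 0.0667 + 0.0236 − 0.072828 = 0.017472
y = 1.75%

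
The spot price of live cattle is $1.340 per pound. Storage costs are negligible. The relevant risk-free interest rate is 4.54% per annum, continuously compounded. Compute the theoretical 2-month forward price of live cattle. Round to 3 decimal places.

$1.350 per pound

F = S·e^(rT) = 1.340 · e^(0.0454 × 2/12) = 1.340 · e^0.007567
= 1.340 × 1.007596 = $1.350 per pound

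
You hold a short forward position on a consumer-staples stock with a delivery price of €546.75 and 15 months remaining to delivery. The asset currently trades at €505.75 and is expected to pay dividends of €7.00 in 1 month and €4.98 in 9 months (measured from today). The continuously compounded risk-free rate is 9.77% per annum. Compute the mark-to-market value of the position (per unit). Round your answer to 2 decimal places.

-€10.28

PV(remaining dividends) I = 7.00·e^(−0.0977·1/12) + 4.98·e^(−0.0977·9/12) = 11.5714
Current forward F = (S − I)·e^(rT) = (505.75 − 11.5714)·e^(0.0977·15/12) = 494.1786 × 1.129895 = 558.3699
Value (long) = (F − K)·e^(−rT) = (558.3699 − 546.75) × 0.885038 = 10.2841
Short position value = −(long value) = -€10.28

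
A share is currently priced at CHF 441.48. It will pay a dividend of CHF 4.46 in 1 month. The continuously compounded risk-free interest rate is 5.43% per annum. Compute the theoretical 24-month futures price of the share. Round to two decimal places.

CHF 487.18

PV(dividends) I = 4.46·e^(−0.0543·1/12)
I = 4.4399
F = (S − I)·e^(rT) = (441.48 − 4.4399) · e^(0.0543·24/12)
= 437.0401 · e^0.108600 = 437.0401 × 1.114716 = CHF 487.18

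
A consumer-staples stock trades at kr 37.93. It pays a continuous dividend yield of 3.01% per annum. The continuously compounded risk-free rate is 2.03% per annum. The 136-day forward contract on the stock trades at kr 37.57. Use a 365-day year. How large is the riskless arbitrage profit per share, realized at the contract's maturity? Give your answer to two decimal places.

kr 0.22 per share

Fair forward: F* = S·e^(carry·T), with carry = (r − q) = 0.0203 − 0.0301 = -0.0098
F* = 37.93 · e^(-0.0098 × 136/365) = 37.93 · e^-0.003652 = 37.93 × 0.996355 = kr 37.7917
Market kr 37.57 < fair kr 37.7917: forward underpriced → reverse cash-and-carry (short spot, go long the forward).
At maturity, profit = |F_mkt − F*| = |37.57 − 37.7917| = kr 0.22 per share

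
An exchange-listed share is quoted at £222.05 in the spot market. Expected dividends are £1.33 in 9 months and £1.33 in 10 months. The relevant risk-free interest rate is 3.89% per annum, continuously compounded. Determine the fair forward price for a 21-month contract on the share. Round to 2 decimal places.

PV(dividends) I = 1.33·e^(−0.0389·9/12) + 1.33·e^(−0.0389·10/12)
I = 1.2918 + 1.2876 = 2.5794
F = (S − I)·e^(rT) = (222.05 − 2.5794) · e^(0.0389·21/12)
= 219.4706 · e^0.068075 = 219.4706 × 1.070446 = £234.93

£234.93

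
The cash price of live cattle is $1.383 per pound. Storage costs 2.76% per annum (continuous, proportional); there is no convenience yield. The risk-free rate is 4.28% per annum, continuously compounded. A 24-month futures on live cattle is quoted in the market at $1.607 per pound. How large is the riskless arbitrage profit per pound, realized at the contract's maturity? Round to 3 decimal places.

Fair futures: F* = S·e^(carry·T), with carry = (r + u) = 0.0428 + 0.0276 = 0.0704
F* = 1.383 · e^(0.0704 × 24/12) = 1.383 · e^0.140800 = 1.383 × 1.151194 = $1.5921
Market $1.607 > fair $1.5921: forward overpriced → cash-and-carry (buy spot, short the forward).
At maturity, profit = |F_mkt − F*| = |1.607 − 1.5921| = $0.015 per pound

$0.015 per pound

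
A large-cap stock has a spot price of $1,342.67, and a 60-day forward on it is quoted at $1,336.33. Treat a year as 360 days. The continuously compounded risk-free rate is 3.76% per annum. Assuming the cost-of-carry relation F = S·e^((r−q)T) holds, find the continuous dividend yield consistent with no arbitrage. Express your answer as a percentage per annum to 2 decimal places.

From F = S·e^((r−q)T): (r − q) = ln(F/S)/T
ln(1336.33/1342.67) = ln(0.995278) = -0.004733
(r − q) = -0.004733 / (60/360) = -0.028398
q = r − ln(F/S)/T = 0.0376 + 0.028398 = 0.065998
q = 6.60%

6.60%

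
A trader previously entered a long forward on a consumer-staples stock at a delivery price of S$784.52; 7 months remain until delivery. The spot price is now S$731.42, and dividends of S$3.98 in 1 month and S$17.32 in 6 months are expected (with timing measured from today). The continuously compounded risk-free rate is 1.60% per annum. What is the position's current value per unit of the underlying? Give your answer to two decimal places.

PV(remaining dividends) I = 3.98·e^(−0.0160·1/12) + 17.32·e^(−0.0160·6/12) = 21.1567
Current forward F = (S − I)·e^(rT) = (731.42 − 21.1567)·e^(0.0160·7/12) = 710.2633 × 1.009377 = 716.9234
Value (long) = (F − K)·e^(−rT) = (716.9234 − 784.52) × 0.990710 = -66.9686
Value = -S$66.97

-S$66.97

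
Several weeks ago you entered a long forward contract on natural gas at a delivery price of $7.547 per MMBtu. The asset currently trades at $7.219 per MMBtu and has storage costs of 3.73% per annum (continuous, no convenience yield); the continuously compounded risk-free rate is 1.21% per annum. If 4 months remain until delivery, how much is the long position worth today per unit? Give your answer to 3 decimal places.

-$0.207 per MMBtu

Current fair forward for the remaining 4 months: F = S·e^((r + u)·T), (r + u) = 0.0121 + 0.0373 = 0.0494
F = 7.219 · e^(0.0494 × 4/12) = 7.219 × 1.016603 = 7.3389
Value of long forward = (F − K)·e^(−rT) = (7.3389 − 7.547) · e^(−0.0121·4/12)
= -0.2081 × 0.995975 = -0.207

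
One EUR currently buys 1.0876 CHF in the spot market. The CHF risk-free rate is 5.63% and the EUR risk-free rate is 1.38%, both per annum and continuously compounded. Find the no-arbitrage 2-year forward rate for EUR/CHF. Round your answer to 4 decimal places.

F = S·e^((r_CHF − r_EUR)T) = 1.0876 · e^((0.0563 − 0.0138) × 2)
= 1.0876 · e^0.085000 = 1.0876 × 1.088717
F = 1.1841 CHF per EUR

1.1841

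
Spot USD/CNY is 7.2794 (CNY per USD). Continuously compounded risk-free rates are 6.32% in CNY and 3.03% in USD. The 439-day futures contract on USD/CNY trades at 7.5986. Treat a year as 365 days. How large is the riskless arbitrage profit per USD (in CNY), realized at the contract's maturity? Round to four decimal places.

Fair futures: F* = S·e^(carry·T), with carry = (r_CNY − r_USD) = 0.0632 − 0.0303 = 0.0329
F* = 7.2794 · e^(0.0329 × 439/365) = 7.2794 · e^0.039570 = 7.2794 × 1.040363 = 7.5732
Market 7.5986 > fair 7.5732: forward overpriced → cash-and-carry (buy spot, short the forward).
At maturity, profit = |F_mkt − F*| = |7.5986 − 7.5732| = 0.0254 per USD (in CNY)

0.0254 per USD (in CNY)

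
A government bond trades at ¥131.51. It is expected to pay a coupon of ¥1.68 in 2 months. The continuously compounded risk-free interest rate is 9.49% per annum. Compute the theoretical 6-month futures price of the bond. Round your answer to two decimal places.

¥136.17

PV(coupons) I = 1.68·e^(−0.0949·2/12)
I = 1.6536
F = (S − I)·e^(rT) = (131.51 − 1.6536) · e^(0.0949·6/12)
= 129.8564 · e^0.047450 = 129.8564 × 1.048594 = ¥136.17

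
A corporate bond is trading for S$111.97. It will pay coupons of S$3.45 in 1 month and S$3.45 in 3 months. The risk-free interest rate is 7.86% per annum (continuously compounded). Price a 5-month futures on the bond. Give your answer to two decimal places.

PV(coupons) I = 3.45·e^(−0.0786·1/12) + 3.45·e^(−0.0786·3/12)
I = 3.4275 + 3.3829 = 6.8104
F = (S − I)·e^(rT) = (111.97 − 6.8104) · e^(0.0786·5/12)
= 105.1596 · e^0.032750 = 105.1596 × 1.033292 = S$108.66

S$108.66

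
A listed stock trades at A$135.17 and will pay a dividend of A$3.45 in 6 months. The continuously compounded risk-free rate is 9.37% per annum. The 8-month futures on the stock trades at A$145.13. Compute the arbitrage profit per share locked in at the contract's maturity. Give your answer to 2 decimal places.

A$4.75 per share

PV(dividends) I = 3.45·e^(−0.0937·6/12) = 3.2921
Fair futures F* = (S − I)·e^(rT) = (135.17 − 3.2921)·e^0.062467 = 131.8779 × 1.064459 = 140.3786
Market A$145.13 > fair 140.3786: forward overpriced → cash-and-carry (borrow at r, buy the stock and collect the dividends, short the forward).
Profit at T = |F_mkt − F*| = |145.13 − 140.3786| = A$4.75 per share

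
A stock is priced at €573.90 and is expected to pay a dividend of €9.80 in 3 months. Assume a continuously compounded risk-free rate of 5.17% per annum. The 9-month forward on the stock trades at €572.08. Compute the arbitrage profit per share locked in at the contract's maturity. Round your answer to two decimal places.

PV(dividends) I = 9.80·e^(−0.0517·3/12) = 9.6742
Fair forward F* = (S − I)·e^(rT) = (573.90 − 9.6742)·e^0.038775 = 564.2258 × 1.039537 = 586.5336
Market €572.08 < fair 586.5336: forward underpriced → reverse cash-and-carry (short the stock, invest proceeds at r, pay the dividends, go long the forward).
Profit at T = |F_mkt − F*| = |572.08 − 586.5336| = €14.45 per share

€14.45 per share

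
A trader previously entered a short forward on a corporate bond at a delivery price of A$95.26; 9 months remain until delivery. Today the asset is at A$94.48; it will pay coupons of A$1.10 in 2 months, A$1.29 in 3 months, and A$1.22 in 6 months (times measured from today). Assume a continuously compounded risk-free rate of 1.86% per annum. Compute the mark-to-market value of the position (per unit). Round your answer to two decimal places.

A$3.05

PV(remaining coupons) I = 1.10·e^(−0.0186·2/12) + 1.29·e^(−0.0186·3/12) + 1.22·e^(−0.0186·6/12) = 3.5893
Current forward F = (S − I)·e^(rT) = (94.48 − 3.5893)·e^(0.0186·9/12) = 90.8907 × 1.014048 = 92.1675
Value (long) = (F − K)·e^(−rT) = (92.1675 − 95.26) × 0.986147 = -3.0497
Short position value = −(long value) = A$3.05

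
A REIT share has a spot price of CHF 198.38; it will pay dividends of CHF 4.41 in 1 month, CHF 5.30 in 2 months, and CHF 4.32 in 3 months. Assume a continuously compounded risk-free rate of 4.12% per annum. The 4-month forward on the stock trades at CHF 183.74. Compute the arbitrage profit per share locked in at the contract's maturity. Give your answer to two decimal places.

CHF 3.26 per share

PV(dividends) I = 4.41·e^(−0.0412·1/12) + 5.30·e^(−0.0412·2/12) + 4.32·e^(−0.0412·3/12) = 13.9343
Fair forward F* = (S − I)·e^(rT) = (198.38 − 13.9343)·e^0.013733 = 184.4457 × 1.013828 = 186.9962
Market CHF 183.74 < fair 186.9962: forward underpriced → reverse cash-and-carry (short the stock, invest proceeds at r, pay the dividends, go long the forward).
Profit at T = |F_mkt − F*| = |183.74 − 186.9962| = CHF 3.26 per share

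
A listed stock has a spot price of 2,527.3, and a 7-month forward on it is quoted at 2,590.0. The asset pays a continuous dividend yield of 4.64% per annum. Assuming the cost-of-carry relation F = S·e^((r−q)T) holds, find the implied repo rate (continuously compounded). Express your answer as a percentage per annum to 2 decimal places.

8.84%

From F = S·e^((r−q)T): (r − q) = ln(F/S)/T
ln(2590.0/2527.3) = ln(1.024809) = 0.024506
(r − q) = 0.024506 / (7/12) = 0.042010
r = ln(F/S)/T + q = 0.042010 + 0.0464 = 0.088410
r = 8.84%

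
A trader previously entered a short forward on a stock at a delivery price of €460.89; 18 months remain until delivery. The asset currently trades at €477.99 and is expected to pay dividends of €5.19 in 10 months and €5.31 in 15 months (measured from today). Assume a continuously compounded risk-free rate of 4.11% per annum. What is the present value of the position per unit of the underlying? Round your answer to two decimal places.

PV(remaining dividends) I = 5.19·e^(−0.0411·10/12) + 5.31·e^(−0.0411·15/12) = 10.0593
Current forward F = (S − I)·e^(rT) = (477.99 − 10.0593)·e^(0.0411·18/12) = 467.9307 × 1.063590 = 497.6864
Value (long) = (F − K)·e^(−rT) = (497.6864 − 460.89) × 0.940212 = 34.5964
Short position value = −(long value) = -€34.60

-€34.60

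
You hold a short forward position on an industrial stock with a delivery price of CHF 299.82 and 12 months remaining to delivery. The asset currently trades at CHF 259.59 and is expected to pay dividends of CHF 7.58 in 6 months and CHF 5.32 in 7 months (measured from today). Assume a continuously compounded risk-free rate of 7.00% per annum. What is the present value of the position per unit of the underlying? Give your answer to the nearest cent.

CHF 32.39

PV(remaining dividends) I = 7.58·e^(−0.0700·6/12) + 5.32·e^(−0.0700·7/12) = 12.4264
Current forward F = (S − I)·e^(rT) = (259.59 − 12.4264)·e^(0.0700·12/12) = 247.1636 × 1.072508 = 265.0849
Value (long) = (F − K)·e^(−rT) = (265.0849 − 299.82) × 0.932394 = -32.3868
Short position value = −(long value) = CHF 32.39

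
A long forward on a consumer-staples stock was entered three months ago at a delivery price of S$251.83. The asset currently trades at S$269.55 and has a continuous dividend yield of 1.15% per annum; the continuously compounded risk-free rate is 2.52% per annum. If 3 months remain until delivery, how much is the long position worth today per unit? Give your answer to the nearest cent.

Current fair forward for the remaining 3 months: F = S·e^((r − q)·T), (r − q) = 0.0252 − 0.0115 = 0.0137
F = 269.55 · e^(0.0137 × 3/12) = 269.55 × 1.003431 = 270.4748
Value of long forward = (F − K)·e^(−rT) = (270.4748 − 251.83) · e^(−0.0252·3/12)
= 18.6448 × 0.993720 = 18.53

S$18.53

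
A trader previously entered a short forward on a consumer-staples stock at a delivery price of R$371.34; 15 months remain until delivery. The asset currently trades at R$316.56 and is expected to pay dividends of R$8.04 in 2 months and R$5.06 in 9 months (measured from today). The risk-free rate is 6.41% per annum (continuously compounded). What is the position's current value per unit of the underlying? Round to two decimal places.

PV(remaining dividends) I = 8.04·e^(−0.0641·2/12) + 5.06·e^(−0.0641·9/12) = 12.7771
Current forward F = (S − I)·e^(rT) = (316.56 − 12.7771)·e^(0.0641·15/12) = 303.7829 × 1.083422 = 329.1251
Value (long) = (F − K)·e^(−rT) = (329.1251 − 371.34) × 0.923001 = -38.9644
Short position value = −(long value) = R$38.96

R$38.96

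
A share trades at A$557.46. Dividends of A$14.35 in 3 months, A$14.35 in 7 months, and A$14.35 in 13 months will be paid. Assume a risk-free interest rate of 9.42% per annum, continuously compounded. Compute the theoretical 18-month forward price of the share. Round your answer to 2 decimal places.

PV(dividends) I = 14.35·e^(−0.0942·3/12) + 14.35·e^(−0.0942·7/12) + 14.35·e^(−0.0942·13/12)
I = 14.0160 + 13.5827 + 12.9578 = 40.5565
F = (S − I)·e^(rT) = (557.46 − 40.5565) · e^(0.0942·18/12)
= 516.9035 · e^0.141300 = 516.9035 × 1.151770 = A$595.35

A$595.35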